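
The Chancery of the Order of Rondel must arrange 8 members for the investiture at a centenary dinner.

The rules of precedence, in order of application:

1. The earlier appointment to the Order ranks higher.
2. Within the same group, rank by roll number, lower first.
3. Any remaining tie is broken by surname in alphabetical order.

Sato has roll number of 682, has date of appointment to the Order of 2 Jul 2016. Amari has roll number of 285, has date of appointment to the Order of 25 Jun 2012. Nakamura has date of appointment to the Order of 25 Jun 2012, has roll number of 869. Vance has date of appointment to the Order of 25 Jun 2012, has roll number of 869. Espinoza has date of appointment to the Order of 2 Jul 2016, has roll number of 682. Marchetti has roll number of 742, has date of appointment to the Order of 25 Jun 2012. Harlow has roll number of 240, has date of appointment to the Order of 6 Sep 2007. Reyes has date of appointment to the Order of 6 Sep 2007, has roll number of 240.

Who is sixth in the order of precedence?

By date of appointment to the Order (earlier first): Harlow and Reyes (both 6 Sep 2007); then Amari, Marchetti, Nakamura and Vance (each 25 Jun 2012); then Espinoza and Sato (both 2 Jul 2016).
Harlow and Reyes both have roll number 240, so the next rule applies.
Among Harlow and Reyes, alphabetically by surname: Harlow before Reyes.
Among Amari, Marchetti, Nakamura and Vance, by roll number (lower first): Amari (285) before Marchetti (742) before Nakamura and Vance (869).
Among Nakamura and Vance, alphabetically by surname: Nakamura before Vance.
Espinoza and Sato both have roll number 682, so the next rule applies.
Among Espinoza and Sato, alphabetically by surname: Espinoza before Sato.
Order: Harlow, Reyes, Amari, Marchetti, Nakamura, Vance, Espinoza, Sato.

Vance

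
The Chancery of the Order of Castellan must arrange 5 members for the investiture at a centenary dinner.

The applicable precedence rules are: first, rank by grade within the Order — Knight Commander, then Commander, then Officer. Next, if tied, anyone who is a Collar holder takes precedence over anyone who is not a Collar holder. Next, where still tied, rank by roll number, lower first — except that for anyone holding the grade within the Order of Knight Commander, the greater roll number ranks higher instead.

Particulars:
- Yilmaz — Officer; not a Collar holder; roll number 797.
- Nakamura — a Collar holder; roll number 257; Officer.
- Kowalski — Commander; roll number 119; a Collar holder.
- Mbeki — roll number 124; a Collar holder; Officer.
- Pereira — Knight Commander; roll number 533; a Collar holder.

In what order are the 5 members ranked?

Pereira, Kowalski, Mbeki, Nakamura, Yilmaz

By grade within the Order: Pereira (Knight Commander); then Kowalski (Commander); then Mbeki, Nakamura and Yilmaz (Officer).
Among Mbeki, Nakamura and Yilmaz, a Collar holder before not a Collar holder: Mbeki and Nakamura (a Collar holder) before Yilmaz (not a Collar holder).
Among Mbeki and Nakamura, by roll number (lower first): Mbeki (124) before Nakamura (257).
Full order: Pereira, Kowalski, Mbeki, Nakamura, Yilmaz.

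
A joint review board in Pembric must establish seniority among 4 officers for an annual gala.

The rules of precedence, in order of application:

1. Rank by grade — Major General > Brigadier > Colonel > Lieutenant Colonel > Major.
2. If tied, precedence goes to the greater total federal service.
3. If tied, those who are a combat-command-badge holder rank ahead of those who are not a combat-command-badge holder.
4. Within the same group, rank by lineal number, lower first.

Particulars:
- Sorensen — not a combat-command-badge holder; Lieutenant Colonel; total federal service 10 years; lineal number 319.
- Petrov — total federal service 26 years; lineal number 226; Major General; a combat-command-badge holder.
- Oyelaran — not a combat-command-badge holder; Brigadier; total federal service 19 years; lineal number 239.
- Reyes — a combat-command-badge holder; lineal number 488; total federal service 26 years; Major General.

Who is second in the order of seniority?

Reyes

By grade: Petrov and Reyes (Major General); then Oyelaran (Brigadier); then Sorensen (Lieutenant Colonel).
Petrov and Reyes both have total federal service 26 years, so the next rule applies.
Petrov and Reyes are each a combat-command-badge holder, so the next rule applies.
Among Petrov and Reyes, by lineal number (lower first): Petrov (226) before Reyes (488).
Order: Petrov, Reyes, Oyelaran, Sorensen.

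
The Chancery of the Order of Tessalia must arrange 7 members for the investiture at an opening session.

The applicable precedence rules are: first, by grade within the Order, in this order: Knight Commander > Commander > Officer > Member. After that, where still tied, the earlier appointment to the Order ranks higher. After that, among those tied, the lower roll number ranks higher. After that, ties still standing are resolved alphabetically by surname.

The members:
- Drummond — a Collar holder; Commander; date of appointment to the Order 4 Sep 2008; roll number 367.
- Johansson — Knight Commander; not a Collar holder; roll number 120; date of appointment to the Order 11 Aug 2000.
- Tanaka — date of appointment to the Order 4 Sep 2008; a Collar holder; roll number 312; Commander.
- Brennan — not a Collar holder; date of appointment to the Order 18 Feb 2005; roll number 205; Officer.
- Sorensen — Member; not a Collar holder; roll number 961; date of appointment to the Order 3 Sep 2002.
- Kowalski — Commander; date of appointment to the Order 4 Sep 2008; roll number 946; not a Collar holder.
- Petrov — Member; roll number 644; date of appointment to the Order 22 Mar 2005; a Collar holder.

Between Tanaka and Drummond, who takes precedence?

Tanaka

By grade within the Order: Johansson (Knight Commander); then Tanaka, Drummond and Kowalski (Commander); then Brennan (Officer); then Sorensen and Petrov (Member).
Tanaka, Drummond and Kowalski all have date of appointment to the Order 4 Sep 2008, so the next rule applies.
Among Tanaka, Drummond and Kowalski, by roll number (lower first): Tanaka (312) before Drummond (367) before Kowalski (946).
Among Sorensen and Petrov, by date of appointment to the Order (earlier first): Sorensen (3 Sep 2002) before Petrov (22 Mar 2005).
So Tanaka takes precedence.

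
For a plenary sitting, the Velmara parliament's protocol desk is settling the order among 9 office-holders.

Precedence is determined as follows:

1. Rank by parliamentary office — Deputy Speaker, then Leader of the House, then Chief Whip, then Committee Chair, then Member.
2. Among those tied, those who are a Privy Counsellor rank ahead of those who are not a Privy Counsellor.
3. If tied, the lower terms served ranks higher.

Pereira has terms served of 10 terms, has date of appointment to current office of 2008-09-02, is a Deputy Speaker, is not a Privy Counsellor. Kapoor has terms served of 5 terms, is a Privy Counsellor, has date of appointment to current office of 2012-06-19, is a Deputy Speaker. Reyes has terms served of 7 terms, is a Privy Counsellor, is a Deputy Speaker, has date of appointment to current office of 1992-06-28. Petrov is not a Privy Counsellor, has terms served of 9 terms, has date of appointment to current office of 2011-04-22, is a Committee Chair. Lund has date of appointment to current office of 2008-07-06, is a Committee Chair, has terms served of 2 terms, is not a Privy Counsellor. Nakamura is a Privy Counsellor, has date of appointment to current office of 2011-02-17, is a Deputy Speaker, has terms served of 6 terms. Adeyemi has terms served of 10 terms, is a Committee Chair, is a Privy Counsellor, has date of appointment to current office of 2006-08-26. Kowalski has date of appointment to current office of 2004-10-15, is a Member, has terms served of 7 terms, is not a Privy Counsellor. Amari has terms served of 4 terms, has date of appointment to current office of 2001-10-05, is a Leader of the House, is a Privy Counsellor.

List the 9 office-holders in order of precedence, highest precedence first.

By parliamentary office: Kapoor, Nakamura, Reyes and Pereira (Deputy Speaker); then Amari (Leader of the House); then Adeyemi, Lund and Petrov (Committee Chair); then Kowalski (Member).
Among Kapoor, Nakamura, Reyes and Pereira, a Privy Counsellor before not a Privy Counsellor: Kapoor, Nakamura and Reyes (a Privy Counsellor) before Pereira (not a Privy Counsellor).
Among Kapoor, Nakamura and Reyes, by terms served (lower first): Kapoor (5 terms) before Nakamura (6 terms) before Reyes (7 terms).
Among Adeyemi, Lund and Petrov, a Privy Counsellor before not a Privy Counsellor: Adeyemi (a Privy Counsellor) before Lund and Petrov (not a Privy Counsellor).
Among Lund and Petrov, by terms served (lower first): Lund (2 terms) before Petrov (9 terms).
Full order: Kapoor, Nakamura, Reyes, Pereira, Amari, Adeyemi, Lund, Petrov, Kowalski.

Kapoor, Nakamura, Reyes, Pereira, Amari, Adeyemi, Lund, Petrov, Kowalski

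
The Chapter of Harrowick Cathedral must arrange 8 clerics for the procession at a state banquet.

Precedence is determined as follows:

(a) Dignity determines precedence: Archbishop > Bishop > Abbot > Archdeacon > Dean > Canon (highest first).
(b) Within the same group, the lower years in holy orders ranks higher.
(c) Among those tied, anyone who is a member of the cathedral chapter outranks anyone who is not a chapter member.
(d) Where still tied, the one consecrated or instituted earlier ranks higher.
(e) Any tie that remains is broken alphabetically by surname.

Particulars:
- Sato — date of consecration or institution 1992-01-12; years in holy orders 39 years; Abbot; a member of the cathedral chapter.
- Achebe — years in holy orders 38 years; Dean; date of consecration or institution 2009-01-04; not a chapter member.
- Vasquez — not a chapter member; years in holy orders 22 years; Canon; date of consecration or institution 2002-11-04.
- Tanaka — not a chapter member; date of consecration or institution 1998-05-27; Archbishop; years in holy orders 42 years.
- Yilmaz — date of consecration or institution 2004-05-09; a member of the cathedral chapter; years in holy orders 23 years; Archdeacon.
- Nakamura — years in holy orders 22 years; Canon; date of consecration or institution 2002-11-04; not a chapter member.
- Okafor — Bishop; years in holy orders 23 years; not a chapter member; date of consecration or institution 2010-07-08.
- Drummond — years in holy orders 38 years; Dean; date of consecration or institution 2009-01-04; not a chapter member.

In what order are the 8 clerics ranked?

By dignity: Tanaka (Archbishop); then Okafor (Bishop); then Sato (Abbot); then Yilmaz (Archdeacon); then Achebe and Drummond (Dean); then Nakamura and Vasquez (Canon).
Achebe and Drummond both have years in holy orders 38 years, so the next rule applies.
Achebe and Drummond are each not a chapter member, so the next rule applies.
Achebe and Drummond both have date of consecration or institution 2009-01-04, so the next rule applies.
Among Achebe and Drummond, alphabetically by surname: Achebe before Drummond.
Nakamura and Vasquez both have years in holy orders 22 years, so the next rule applies.
Nakamura and Vasquez are each not a chapter member, so the next rule applies.
Nakamura and Vasquez both have date of consecration or institution 2002-11-04, so the next rule applies.
Among Nakamura and Vasquez, alphabetically by surname: Nakamura before Vasquez.
Full order: Tanaka, Okafor, Sato, Yilmaz, Achebe, Drummond, Nakamura, Vasquez.

Tanaka, Okafor, Sato, Yilmaz, Achebe, Drummond, Nakamura, Vasquez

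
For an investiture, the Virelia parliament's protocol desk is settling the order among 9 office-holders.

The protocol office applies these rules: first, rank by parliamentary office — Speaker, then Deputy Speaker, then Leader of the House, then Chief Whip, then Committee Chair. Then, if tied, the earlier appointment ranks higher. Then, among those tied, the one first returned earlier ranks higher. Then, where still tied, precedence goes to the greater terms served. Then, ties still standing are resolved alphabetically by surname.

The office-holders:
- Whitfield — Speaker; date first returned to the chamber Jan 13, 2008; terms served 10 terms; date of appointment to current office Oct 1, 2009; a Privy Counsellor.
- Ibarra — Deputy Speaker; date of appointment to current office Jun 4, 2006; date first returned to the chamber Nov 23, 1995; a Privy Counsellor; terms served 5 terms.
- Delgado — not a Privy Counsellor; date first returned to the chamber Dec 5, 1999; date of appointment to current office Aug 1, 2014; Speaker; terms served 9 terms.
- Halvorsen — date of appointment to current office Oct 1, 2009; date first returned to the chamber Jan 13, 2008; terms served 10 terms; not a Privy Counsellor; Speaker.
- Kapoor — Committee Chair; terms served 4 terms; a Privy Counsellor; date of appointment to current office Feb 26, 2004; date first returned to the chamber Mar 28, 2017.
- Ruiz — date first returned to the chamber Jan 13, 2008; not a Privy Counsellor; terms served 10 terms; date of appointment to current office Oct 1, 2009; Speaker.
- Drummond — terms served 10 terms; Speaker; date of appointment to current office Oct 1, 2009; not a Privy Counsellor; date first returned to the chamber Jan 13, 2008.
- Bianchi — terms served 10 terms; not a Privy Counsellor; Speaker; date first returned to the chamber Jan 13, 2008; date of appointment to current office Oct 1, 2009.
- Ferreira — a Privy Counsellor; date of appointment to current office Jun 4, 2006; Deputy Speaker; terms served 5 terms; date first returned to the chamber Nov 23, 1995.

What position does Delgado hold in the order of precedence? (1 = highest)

6

By parliamentary office: Bianchi, Drummond, Halvorsen, Ruiz, Whitfield and Delgado (Speaker); then Ferreira and Ibarra (Deputy Speaker); then Kapoor (Committee Chair).
Among Bianchi, Drummond, Halvorsen, Ruiz, Whitfield and Delgado, by date of appointment to current office (earlier first): Bianchi, Drummond, Halvorsen, Ruiz and Whitfield (Oct 1, 2009) before Delgado (Aug 1, 2014).
Bianchi, Drummond, Halvorsen, Ruiz and Whitfield all have date first returned to the chamber Jan 13, 2008, so the next rule applies.
Bianchi, Drummond, Halvorsen, Ruiz and Whitfield all have terms served 10 terms, so the next rule applies.
Among Bianchi, Drummond, Halvorsen, Ruiz and Whitfield, alphabetically by surname: Bianchi before Drummond before Halvorsen before Ruiz before Whitfield.
Ferreira and Ibarra both have date of appointment to current office Jun 4, 2006, so the next rule applies.
Ferreira and Ibarra both have date first returned to the chamber Nov 23, 1995, so the next rule applies.
Ferreira and Ibarra both have terms served 5 terms, so the next rule applies.
Among Ferreira and Ibarra, alphabetically by surname: Ferreira before Ibarra.
Order: Bianchi, Drummond, Halvorsen, Ruiz, Whitfield, Delgado, Ferreira, Ibarra, Kapoor. So position 6.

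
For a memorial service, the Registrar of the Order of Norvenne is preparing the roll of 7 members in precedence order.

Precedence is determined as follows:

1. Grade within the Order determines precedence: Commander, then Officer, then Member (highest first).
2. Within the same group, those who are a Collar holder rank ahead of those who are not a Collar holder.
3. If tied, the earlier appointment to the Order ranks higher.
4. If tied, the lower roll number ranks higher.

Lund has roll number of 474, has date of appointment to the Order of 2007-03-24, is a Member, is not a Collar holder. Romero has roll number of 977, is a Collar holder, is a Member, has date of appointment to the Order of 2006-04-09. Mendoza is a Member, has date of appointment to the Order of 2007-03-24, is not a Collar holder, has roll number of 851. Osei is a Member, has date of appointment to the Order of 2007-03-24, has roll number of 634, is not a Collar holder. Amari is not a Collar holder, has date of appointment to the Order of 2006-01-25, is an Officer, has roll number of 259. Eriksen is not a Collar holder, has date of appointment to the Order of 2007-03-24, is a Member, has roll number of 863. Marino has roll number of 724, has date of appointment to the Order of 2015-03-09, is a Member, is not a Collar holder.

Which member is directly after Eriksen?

By grade within the Order: Amari (Officer); then Romero, Lund, Osei, Mendoza, Eriksen and Marino (Member).
Among Romero, Lund, Osei, Mendoza, Eriksen and Marino, a Collar holder before not a Collar holder: Romero (a Collar holder) before Lund, Osei, Mendoza, Eriksen and Marino (not a Collar holder).
Among Lund, Osei, Mendoza, Eriksen and Marino, by date of appointment to the Order (earlier first): Lund, Osei, Mendoza and Eriksen (2007-03-24) before Marino (2015-03-09).
Among Lund, Osei, Mendoza and Eriksen, by roll number (lower first): Lund (474) before Osei (634) before Mendoza (851) before Eriksen (863).
Order: Amari, Romero, Lund, Osei, Mendoza, Eriksen, Marino.

Marino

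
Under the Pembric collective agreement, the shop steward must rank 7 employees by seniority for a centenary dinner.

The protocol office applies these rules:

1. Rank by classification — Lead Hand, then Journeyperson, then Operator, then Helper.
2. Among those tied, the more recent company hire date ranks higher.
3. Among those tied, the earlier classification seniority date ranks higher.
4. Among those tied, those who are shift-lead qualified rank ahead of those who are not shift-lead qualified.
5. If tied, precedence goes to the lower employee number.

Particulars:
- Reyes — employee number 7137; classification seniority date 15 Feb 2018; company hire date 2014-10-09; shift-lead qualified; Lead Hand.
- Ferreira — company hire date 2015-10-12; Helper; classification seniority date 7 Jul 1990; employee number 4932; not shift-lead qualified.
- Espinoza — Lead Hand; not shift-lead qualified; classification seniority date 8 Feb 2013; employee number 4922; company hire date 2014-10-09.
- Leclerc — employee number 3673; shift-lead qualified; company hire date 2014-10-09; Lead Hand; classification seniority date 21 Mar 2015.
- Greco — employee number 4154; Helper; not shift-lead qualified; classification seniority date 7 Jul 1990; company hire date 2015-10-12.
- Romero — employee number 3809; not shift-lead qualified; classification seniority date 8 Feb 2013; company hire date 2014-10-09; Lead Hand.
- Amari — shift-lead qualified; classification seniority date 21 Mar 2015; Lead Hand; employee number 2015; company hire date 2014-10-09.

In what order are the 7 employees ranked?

By classification: Romero, Espinoza, Amari, Leclerc and Reyes (Lead Hand); then Greco and Ferreira (Helper).
Romero, Espinoza, Amari, Leclerc and Reyes all have company hire date 2014-10-09, so the next rule applies.
Among Romero, Espinoza, Amari, Leclerc and Reyes, by classification seniority date (earlier first): Romero and Espinoza (8 Feb 2013) before Amari and Leclerc (21 Mar 2015) before Reyes (15 Feb 2018).
Romero and Espinoza are each not shift-lead qualified, so the next rule applies.
Among Romero and Espinoza, by employee number (lower first): Romero (3809) before Espinoza (4922).
Amari and Leclerc are each shift-lead qualified, so the next rule applies.
Among Amari and Leclerc, by employee number (lower first): Amari (2015) before Leclerc (3673).
Greco and Ferreira both have company hire date 2015-10-12, so the next rule applies.
Greco and Ferreira both have classification seniority date 7 Jul 1990, so the next rule applies.
Greco and Ferreira are each not shift-lead qualified, so the next rule applies.
Among Greco and Ferreira, by employee number (lower first): Greco (4154) before Ferreira (4932).
Full order: Romero, Espinoza, Amari, Leclerc, Reyes, Greco, Ferreira.

Romero, Espinoza, Amari, Leclerc, Reyes, Greco, Ferreira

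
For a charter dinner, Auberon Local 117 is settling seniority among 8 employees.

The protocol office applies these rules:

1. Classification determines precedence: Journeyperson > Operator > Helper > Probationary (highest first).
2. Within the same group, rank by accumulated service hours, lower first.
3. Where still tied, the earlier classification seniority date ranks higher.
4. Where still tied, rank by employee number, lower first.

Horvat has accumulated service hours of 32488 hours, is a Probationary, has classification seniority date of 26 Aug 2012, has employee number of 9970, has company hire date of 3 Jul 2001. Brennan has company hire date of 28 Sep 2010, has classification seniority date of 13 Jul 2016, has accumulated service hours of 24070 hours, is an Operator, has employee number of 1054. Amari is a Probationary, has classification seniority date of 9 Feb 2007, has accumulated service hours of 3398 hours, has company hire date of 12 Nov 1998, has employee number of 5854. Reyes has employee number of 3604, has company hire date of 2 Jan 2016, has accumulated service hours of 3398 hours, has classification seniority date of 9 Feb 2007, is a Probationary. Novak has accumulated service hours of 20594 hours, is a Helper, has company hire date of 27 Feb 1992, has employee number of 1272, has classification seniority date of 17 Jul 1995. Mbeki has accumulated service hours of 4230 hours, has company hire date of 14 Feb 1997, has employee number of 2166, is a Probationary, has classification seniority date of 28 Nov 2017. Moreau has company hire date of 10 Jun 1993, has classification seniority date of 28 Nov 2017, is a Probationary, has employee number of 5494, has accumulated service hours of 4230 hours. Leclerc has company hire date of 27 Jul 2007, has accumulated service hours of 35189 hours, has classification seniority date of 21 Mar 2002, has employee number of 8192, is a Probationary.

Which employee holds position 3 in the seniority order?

By classification: Brennan (Operator); then Novak (Helper); then Reyes, Amari, Mbeki, Moreau, Horvat and Leclerc (Probationary).
Among Reyes, Amari, Mbeki, Moreau, Horvat and Leclerc, by accumulated service hours (lower first): Reyes and Amari (3398 hours) before Mbeki and Moreau (4230 hours) before Horvat (32488 hours) before Leclerc (35189 hours).
Reyes and Amari both have classification seniority date 9 Feb 2007, so the next rule applies.
Among Reyes and Amari, by employee number (lower first): Reyes (3604) before Amari (5854).
Mbeki and Moreau both have classification seniority date 28 Nov 2017, so the next rule applies.
Among Mbeki and Moreau, by employee number (lower first): Mbeki (2166) before Moreau (5494).
Order: Brennan, Novak, Reyes, Amari, Mbeki, Moreau, Horvat, Leclerc.

Reyes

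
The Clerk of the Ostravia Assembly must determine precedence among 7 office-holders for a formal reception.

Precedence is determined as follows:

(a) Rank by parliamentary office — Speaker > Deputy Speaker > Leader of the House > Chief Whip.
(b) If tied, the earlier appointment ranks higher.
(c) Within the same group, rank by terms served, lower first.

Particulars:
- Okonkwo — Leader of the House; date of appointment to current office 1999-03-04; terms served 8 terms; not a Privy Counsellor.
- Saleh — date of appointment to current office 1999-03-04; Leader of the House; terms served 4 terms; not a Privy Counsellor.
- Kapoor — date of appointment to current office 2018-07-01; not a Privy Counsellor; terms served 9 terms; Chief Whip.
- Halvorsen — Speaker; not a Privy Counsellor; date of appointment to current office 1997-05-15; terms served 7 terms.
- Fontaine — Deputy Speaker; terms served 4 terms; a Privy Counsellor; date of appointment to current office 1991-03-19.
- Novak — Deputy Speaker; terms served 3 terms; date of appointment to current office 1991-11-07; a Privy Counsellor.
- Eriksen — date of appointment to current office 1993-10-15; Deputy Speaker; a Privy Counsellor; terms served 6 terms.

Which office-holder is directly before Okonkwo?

Saleh

By parliamentary office: Halvorsen (Speaker); then Fontaine, Novak and Eriksen (Deputy Speaker); then Saleh and Okonkwo (Leader of the House); then Kapoor (Chief Whip).
Among Fontaine, Novak and Eriksen, by date of appointment to current office (earlier first): Fontaine (1991-03-19) before Novak (1991-11-07) before Eriksen (1993-10-15).
Saleh and Okonkwo both have date of appointment to current office 1999-03-04, so the next rule applies.
Among Saleh and Okonkwo, by terms served (lower first): Saleh (4 terms) before Okonkwo (8 terms).
Order: Halvorsen, Fontaine, Novak, Eriksen, Saleh, Okonkwo, Kapoor.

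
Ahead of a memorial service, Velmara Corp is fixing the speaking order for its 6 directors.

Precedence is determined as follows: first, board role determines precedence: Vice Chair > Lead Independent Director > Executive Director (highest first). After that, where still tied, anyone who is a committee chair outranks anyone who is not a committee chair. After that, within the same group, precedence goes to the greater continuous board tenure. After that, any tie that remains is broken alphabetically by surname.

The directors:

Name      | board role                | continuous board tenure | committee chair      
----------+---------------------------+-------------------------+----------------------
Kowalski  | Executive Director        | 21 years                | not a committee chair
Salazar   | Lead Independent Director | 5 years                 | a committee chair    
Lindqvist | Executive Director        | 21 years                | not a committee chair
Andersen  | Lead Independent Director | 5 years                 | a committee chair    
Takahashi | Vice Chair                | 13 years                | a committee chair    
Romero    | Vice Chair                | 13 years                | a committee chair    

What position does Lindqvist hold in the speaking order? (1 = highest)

By board role: Romero and Takahashi (Vice Chair); then Andersen and Salazar (Lead Independent Director); then Kowalski and Lindqvist (Executive Director).
Romero and Takahashi are each a committee chair, so the next rule applies.
Romero and Takahashi both have continuous board tenure 13 years, so the next rule applies.
Among Romero and Takahashi, alphabetically by surname: Romero before Takahashi.
Andersen and Salazar are each a committee chair, so the next rule applies.
Andersen and Salazar both have continuous board tenure 5 years, so the next rule applies.
Among Andersen and Salazar, alphabetically by surname: Andersen before Salazar.
Kowalski and Lindqvist are each not a committee chair, so the next rule applies.
Kowalski and Lindqvist both have continuous board tenure 21 years, so the next rule applies.
Among Kowalski and Lindqvist, alphabetically by surname: Kowalski before Lindqvist.
Order: Romero, Takahashi, Andersen, Salazar, Kowalski, Lindqvist. So position 6.

6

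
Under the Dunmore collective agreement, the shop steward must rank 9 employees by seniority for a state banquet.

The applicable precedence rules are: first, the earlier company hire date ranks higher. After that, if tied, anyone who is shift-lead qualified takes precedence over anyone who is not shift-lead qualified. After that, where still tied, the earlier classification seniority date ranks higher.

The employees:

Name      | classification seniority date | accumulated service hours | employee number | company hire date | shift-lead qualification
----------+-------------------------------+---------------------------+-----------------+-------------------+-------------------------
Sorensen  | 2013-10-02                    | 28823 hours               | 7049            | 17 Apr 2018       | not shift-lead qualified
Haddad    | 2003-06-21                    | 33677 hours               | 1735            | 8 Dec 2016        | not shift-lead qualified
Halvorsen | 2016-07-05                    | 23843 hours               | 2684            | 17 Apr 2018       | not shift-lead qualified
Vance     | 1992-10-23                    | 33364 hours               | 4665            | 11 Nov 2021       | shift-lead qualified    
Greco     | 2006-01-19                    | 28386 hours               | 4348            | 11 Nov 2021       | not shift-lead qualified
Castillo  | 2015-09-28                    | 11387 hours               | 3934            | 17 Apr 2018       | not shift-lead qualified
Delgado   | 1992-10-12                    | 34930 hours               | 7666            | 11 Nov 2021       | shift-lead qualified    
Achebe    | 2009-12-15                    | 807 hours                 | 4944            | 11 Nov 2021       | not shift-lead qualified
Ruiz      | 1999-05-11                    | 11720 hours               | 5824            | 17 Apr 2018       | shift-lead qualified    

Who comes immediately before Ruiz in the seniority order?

By company hire date (earlier first): Haddad (8 Dec 2016); then Ruiz, Sorensen, Castillo and Halvorsen (each 17 Apr 2018); then Delgado, Vance, Greco and Achebe (each 11 Nov 2021).
Among Ruiz, Sorensen, Castillo and Halvorsen, shift-lead qualified before not shift-lead qualified: Ruiz (shift-lead qualified) before Sorensen, Castillo and Halvorsen (not shift-lead qualified).
Among Sorensen, Castillo and Halvorsen, by classification seniority date (earlier first): Sorensen (2013-10-02) before Castillo (2015-09-28) before Halvorsen (2016-07-05).
Among Delgado, Vance, Greco and Achebe, shift-lead qualified before not shift-lead qualified: Delgado and Vance (shift-lead qualified) before Greco and Achebe (not shift-lead qualified).
Among Delgado and Vance, by classification seniority date (earlier first): Delgado (1992-10-12) before Vance (1992-10-23).
Among Greco and Achebe, by classification seniority date (earlier first): Greco (2006-01-19) before Achebe (2009-12-15).
Order: Haddad, Ruiz, Sorensen, Castillo, Halvorsen, Delgado, Vance, Greco, Achebe.

Haddad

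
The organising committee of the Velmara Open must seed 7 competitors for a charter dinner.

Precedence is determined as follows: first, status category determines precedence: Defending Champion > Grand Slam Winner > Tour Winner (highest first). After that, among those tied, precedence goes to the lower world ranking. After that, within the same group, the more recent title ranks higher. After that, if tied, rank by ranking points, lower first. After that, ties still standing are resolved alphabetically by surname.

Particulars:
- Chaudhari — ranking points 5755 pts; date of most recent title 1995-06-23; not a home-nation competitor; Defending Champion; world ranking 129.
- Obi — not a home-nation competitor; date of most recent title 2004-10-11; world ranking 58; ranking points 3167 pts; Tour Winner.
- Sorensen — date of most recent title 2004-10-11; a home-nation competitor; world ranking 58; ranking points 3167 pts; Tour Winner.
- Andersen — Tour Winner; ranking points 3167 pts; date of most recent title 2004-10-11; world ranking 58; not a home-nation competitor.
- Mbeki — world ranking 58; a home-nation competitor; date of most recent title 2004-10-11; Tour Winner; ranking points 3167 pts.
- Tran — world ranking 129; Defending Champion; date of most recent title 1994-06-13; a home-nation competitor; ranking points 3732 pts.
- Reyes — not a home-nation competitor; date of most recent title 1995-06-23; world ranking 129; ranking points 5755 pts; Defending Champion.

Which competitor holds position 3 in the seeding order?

Tran

By status category: Chaudhari, Reyes and Tran (Defending Champion); then Andersen, Mbeki, Obi and Sorensen (Tour Winner).
Chaudhari, Reyes and Tran all have world ranking 129, so the next rule applies.
Among Chaudhari, Reyes and Tran, by date of most recent title (later first): Chaudhari and Reyes (1995-06-23) before Tran (1994-06-13).
Chaudhari and Reyes both have ranking points 5755 pts, so the next rule applies.
Among Chaudhari and Reyes, alphabetically by surname: Chaudhari before Reyes.
Andersen, Mbeki, Obi and Sorensen all have world ranking 58, so the next rule applies.
Andersen, Mbeki, Obi and Sorensen all have date of most recent title 2004-10-11, so the next rule applies.
Andersen, Mbeki, Obi and Sorensen all have ranking points 3167 pts, so the next rule applies.
Among Andersen, Mbeki, Obi and Sorensen, alphabetically by surname: Andersen before Mbeki before Obi before Sorensen.
Order: Chaudhari, Reyes, Tran, Andersen, Mbeki, Obi, Sorensen.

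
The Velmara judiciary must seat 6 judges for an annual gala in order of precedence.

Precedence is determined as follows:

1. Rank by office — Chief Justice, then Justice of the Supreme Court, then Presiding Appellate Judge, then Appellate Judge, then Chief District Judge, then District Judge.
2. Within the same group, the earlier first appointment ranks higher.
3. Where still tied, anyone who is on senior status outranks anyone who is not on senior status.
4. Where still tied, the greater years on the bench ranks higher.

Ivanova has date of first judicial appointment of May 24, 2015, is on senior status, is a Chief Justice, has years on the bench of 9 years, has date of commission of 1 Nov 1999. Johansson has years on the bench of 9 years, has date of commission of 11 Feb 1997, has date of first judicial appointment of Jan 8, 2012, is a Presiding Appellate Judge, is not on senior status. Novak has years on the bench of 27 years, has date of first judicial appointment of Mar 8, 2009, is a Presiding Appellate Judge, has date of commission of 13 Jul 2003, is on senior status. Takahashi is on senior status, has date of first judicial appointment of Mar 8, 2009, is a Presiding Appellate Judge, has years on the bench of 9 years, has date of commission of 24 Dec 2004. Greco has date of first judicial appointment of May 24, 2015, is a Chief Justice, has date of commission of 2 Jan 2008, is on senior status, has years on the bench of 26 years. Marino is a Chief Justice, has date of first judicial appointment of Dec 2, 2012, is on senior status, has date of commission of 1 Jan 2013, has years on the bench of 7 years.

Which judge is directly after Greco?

Ivanova

By office: Marino, Greco and Ivanova (Chief Justice); then Novak, Takahashi and Johansson (Presiding Appellate Judge).
Among Marino, Greco and Ivanova, by date of first judicial appointment (earlier first): Marino (Dec 2, 2012) before Greco and Ivanova (May 24, 2015).
Greco and Ivanova are each on senior status, so the next rule applies.
Among Greco and Ivanova, by years on the bench (higher first): Greco (26 years) before Ivanova (9 years).
Among Novak, Takahashi and Johansson, by date of first judicial appointment (earlier first): Novak and Takahashi (Mar 8, 2009) before Johansson (Jan 8, 2012).
Novak and Takahashi are each on senior status, so the next rule applies.
Among Novak and Takahashi, by years on the bench (higher first): Novak (27 years) before Takahashi (9 years).
Order: Marino, Greco, Ivanova, Novak, Takahashi, Johansson.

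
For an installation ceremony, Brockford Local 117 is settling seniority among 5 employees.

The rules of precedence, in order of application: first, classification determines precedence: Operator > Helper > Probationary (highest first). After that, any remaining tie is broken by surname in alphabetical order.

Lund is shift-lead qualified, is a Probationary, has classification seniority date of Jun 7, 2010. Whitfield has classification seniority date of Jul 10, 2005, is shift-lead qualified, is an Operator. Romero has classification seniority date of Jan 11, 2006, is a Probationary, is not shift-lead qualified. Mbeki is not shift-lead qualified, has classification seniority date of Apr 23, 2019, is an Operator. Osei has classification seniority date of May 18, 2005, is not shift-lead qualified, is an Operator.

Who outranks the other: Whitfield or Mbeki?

By classification: Mbeki, Osei and Whitfield (Operator); then Lund and Romero (Probationary).
Among Mbeki, Osei and Whitfield, alphabetically by surname: Mbeki before Osei before Whitfield.
Among Lund and Romero, alphabetically by surname: Lund before Romero.
So Mbeki takes precedence.

Mbeki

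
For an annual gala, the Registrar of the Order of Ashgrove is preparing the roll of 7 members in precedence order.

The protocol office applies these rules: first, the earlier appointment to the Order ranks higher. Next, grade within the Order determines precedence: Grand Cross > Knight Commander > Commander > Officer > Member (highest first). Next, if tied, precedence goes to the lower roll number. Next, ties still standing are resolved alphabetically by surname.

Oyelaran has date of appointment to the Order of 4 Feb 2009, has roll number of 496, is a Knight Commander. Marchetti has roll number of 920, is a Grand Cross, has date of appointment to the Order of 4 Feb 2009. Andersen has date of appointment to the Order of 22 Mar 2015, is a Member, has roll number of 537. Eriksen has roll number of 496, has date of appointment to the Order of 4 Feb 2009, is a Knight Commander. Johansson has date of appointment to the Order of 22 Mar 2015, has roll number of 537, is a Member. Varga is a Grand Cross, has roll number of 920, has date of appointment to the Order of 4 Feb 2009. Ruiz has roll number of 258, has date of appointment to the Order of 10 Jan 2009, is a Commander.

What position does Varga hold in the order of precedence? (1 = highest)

By date of appointment to the Order (earlier first): Ruiz (10 Jan 2009); then Marchetti, Varga, Eriksen and Oyelaran (each 4 Feb 2009); then Andersen and Johansson (both 22 Mar 2015).
Among Marchetti, Varga, Eriksen and Oyelaran, by grade within the Order: Marchetti and Varga (Grand Cross) before Eriksen and Oyelaran (Knight Commander).
Marchetti and Varga both have roll number 920, so the next rule applies.
Among Marchetti and Varga, alphabetically by surname: Marchetti before Varga.
Eriksen and Oyelaran both have roll number 496, so the next rule applies.
Among Eriksen and Oyelaran, alphabetically by surname: Eriksen before Oyelaran.
Andersen and Johansson are each Member, so the next rule applies.
Andersen and Johansson both have roll number 537, so the next rule applies.
Among Andersen and Johansson, alphabetically by surname: Andersen before Johansson.
Order: Ruiz, Marchetti, Varga, Eriksen, Oyelaran, Andersen, Johansson. So position 3.

3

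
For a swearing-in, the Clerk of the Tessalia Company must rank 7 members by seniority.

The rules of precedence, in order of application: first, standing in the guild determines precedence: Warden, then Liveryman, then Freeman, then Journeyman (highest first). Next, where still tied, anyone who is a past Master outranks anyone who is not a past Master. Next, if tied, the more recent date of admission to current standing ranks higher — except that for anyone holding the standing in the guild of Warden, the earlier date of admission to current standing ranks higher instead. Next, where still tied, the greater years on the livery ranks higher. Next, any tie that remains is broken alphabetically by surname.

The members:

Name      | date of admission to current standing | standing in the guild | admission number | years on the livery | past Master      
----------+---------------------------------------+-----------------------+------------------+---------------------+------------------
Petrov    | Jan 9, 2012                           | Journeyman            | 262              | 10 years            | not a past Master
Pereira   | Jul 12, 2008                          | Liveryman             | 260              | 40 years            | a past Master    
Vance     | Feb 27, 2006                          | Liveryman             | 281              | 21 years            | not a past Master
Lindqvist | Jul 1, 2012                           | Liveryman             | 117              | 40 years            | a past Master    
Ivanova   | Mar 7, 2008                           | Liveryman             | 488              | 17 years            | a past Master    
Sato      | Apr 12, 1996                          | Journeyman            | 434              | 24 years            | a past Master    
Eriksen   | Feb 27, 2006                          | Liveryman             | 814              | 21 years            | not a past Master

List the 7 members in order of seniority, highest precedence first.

Lindqvist, Pereira, Ivanova, Eriksen, Vance, Sato, Petrov

By standing in the guild: Lindqvist, Pereira, Ivanova, Eriksen and Vance (Liveryman); then Sato and Petrov (Journeyman).
Among Lindqvist, Pereira, Ivanova, Eriksen and Vance, a past Master before not a past Master: Lindqvist, Pereira and Ivanova (a past Master) before Eriksen and Vance (not a past Master).
Among Lindqvist, Pereira and Ivanova, by date of admission to current standing (later first): Lindqvist (Jul 1, 2012) before Pereira (Jul 12, 2008) before Ivanova (Mar 7, 2008).
Eriksen and Vance both have date of admission to current standing Feb 27, 2006, so the next rule applies.
Eriksen and Vance both have years on the livery 21 years, so the next rule applies.
Among Eriksen and Vance, alphabetically by surname: Eriksen before Vance.
Among Sato and Petrov, a past Master before not a past Master: Sato (a past Master) before Petrov (not a past Master).
Full order: Lindqvist, Pereira, Ivanova, Eriksen, Vance, Sato, Petrov.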